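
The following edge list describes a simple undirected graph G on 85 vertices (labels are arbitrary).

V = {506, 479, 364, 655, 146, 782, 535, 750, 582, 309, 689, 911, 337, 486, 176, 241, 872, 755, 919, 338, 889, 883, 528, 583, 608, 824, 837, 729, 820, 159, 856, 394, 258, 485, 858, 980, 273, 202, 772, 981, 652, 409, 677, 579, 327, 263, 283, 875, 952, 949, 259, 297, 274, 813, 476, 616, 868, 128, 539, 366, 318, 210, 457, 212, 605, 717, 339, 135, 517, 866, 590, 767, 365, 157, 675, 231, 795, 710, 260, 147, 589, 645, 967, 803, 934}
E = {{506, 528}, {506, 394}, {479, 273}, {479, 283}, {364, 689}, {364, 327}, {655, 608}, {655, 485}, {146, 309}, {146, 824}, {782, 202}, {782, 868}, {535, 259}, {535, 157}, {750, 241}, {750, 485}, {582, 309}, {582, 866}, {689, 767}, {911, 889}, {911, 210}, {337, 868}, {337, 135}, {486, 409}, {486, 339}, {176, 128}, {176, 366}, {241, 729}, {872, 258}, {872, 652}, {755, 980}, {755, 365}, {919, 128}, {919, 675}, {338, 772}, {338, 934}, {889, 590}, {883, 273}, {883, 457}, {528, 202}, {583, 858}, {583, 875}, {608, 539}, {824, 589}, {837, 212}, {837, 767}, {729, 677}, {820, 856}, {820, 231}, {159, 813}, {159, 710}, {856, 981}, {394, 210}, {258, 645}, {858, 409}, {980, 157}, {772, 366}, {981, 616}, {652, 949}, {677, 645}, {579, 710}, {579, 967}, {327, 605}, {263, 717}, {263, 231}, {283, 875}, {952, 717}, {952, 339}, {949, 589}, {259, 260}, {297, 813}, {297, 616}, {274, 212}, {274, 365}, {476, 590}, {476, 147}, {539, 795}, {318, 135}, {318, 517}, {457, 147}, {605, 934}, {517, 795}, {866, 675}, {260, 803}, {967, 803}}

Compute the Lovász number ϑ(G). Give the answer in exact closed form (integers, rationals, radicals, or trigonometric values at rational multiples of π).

85*cos(pi/85)/(cos(pi/85) + 1)

Vertex 755 has 2 neighbors: 980, 365.
Vertex 273 has 2 neighbors: 479, 883.
deg(858) = 2; N(858) = {583, 409}.
deg(457) = 2; N(457) = {883, 147}.
Every vertex has degree 2 (N=85); the odd cycle C_{85}.
The 43 distinct eigenvalues: [2.0, 1.995, 1.978, 1.951, 1.913, 1.865, 1.806, 1.738, 1.66, 1.573, 1.478, 1.374, 1.263, 1.145, 1.021, 0.891, 0.757, 0.618, 0.476, 0.331, 0.185, 0.037, -0.111, -0.258, -0.404, -0.547, -0.688, -0.825, -0.957, -1.084, -1.205, -1.32, -1.427, -1.527, -1.618, -1.7, -1.774, -1.837, -1.89, -1.933, -1.966, -1.988, -1.999].
−85·(-2*cos(pi/85)) / ((2)−(-2*cos(pi/85))) = 85*cos(pi/85)/(cos(pi/85) + 1) = ϑ(G).
= 42.48548257… (decimal).
Check 42 ≤ 85*cos(pi/85)/(cos(pi/85) + 1) ≤ 43: both strict.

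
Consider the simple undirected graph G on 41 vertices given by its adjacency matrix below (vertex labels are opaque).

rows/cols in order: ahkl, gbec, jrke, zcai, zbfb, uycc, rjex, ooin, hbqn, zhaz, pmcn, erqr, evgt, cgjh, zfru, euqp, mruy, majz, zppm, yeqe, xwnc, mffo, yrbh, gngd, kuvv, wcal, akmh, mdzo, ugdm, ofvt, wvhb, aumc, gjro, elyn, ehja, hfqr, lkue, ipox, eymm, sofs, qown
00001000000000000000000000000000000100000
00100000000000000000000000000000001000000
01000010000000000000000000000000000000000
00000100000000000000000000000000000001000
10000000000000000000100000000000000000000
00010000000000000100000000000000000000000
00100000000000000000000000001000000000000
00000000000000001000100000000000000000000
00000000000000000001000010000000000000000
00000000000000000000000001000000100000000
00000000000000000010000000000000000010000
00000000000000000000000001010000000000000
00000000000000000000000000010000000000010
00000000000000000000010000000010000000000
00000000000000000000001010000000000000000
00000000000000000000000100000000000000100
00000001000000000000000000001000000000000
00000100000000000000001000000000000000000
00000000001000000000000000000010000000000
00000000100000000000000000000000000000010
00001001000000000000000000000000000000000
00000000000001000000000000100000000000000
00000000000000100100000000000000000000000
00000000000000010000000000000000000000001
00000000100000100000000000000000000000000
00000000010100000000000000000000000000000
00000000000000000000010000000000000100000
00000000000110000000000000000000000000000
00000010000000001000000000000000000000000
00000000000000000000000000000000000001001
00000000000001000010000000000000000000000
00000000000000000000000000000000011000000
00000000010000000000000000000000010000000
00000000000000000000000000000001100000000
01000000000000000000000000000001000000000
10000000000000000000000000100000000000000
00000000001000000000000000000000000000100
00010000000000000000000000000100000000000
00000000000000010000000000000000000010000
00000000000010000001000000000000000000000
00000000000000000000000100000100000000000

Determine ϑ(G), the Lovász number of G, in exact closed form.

Vertex yeqe has 2 neighbors: hbqn, sofs.
N(hbqn) = {yeqe, kuvv}, |N(hbqn)| = 2.
deg(hfqr) = 2; N(hfqr) = {ahkl, akmh}.
N(elyn) = {aumc, gjro}, |N(elyn)| = 2.
41-vertex 2-regular graph: this is C_{41}, the 41-cycle.
A has 21 distinct eigenvalues ≈ [2.0, 1.97656, 1.90679, 1.79233, 1.63586, 1.44104, 1.21245, 0.95544, 0.67603, 0.38078, 0.07661, -0.22937, -0.52996, -0.81814, -1.08714, -1.33065, -1.54298, -1.71914, -1.855, -1.94739, -1.99413].
ϑ = −N·λ_min/(λ_max−λ_min) = −41·(-2*cos(pi/41))/(2−(-2*cos(pi/41))) = 41*cos(pi/41)/(cos(pi/41) + 1).
≈ 20.469880274 (to 9 d.p.).
Lovász sandwich 20 ≤ 41*cos(pi/41)/(cos(pi/41) + 1) ≤ 21: both strict.

41*cos(pi/41)/(cos(pi/41) + 1)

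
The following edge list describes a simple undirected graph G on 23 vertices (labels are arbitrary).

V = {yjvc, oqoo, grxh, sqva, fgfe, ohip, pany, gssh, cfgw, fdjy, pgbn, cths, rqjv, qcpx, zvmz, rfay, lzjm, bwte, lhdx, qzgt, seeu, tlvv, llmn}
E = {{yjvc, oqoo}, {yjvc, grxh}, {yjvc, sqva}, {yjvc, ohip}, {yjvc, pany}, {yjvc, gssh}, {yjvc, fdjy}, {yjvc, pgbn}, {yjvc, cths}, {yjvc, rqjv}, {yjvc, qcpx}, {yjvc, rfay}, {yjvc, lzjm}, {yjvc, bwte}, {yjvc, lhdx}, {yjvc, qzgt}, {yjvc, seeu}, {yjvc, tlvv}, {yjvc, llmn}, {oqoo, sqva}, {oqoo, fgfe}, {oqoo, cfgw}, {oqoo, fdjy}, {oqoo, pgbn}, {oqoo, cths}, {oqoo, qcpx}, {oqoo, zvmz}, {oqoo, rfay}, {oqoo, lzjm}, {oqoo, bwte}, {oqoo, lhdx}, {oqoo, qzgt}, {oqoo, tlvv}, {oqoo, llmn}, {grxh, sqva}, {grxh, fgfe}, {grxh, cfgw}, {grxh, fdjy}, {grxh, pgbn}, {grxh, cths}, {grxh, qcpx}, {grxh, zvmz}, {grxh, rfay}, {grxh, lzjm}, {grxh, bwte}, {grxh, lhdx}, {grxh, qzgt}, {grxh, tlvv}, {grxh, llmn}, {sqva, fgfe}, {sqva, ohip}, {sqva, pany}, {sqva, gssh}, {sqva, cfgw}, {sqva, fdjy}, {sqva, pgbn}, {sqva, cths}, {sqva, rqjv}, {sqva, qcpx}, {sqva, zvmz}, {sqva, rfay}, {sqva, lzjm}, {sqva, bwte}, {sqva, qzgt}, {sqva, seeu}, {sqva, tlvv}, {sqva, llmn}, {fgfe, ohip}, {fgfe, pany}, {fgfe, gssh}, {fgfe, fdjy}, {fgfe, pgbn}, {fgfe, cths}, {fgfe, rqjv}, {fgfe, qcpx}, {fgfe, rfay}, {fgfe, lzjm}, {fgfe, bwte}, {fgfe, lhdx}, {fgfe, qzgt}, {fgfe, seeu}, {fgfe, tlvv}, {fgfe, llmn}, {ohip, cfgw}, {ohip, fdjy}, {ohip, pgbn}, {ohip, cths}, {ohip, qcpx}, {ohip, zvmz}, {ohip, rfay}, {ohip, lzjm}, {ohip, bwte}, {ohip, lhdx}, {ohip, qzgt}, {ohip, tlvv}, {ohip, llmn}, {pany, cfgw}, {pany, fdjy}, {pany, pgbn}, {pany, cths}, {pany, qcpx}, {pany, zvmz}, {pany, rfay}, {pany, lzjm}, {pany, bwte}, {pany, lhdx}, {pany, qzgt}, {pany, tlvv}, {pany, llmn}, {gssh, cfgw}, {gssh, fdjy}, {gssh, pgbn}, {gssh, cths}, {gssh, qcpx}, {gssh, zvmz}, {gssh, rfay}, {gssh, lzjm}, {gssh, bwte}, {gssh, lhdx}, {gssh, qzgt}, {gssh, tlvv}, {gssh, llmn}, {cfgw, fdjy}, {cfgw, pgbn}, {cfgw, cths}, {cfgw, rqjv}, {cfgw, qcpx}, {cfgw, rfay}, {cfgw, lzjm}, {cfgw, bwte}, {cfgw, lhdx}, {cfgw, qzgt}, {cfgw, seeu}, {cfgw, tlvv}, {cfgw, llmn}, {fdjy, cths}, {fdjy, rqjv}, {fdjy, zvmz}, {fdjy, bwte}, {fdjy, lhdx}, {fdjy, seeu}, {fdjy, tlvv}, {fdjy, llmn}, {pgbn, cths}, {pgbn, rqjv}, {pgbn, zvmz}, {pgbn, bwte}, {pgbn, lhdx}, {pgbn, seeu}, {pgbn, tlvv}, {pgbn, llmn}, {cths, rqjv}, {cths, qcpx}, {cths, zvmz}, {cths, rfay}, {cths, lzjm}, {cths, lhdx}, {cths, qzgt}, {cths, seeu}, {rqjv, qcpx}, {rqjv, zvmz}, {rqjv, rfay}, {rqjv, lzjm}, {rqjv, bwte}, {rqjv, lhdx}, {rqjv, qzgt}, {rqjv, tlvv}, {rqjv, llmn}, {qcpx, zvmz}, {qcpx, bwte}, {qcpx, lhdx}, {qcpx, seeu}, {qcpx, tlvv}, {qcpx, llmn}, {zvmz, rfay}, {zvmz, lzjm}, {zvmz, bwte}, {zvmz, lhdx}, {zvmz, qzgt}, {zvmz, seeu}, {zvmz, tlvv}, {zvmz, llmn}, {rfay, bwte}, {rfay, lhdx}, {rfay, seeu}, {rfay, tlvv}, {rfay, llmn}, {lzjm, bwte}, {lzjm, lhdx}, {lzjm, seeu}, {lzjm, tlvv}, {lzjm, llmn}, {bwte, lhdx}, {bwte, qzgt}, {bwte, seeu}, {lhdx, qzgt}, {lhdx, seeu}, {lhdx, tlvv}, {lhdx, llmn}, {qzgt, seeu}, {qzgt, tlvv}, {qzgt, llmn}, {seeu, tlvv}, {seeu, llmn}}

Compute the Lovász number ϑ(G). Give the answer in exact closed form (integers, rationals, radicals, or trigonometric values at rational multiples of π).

deg(llmn) = 19; N(llmn) = {yjvc, oqoo, grxh, sqva, fgfe, ohip, pany, gssh, cfgw, fdjy, pgbn, rqjv, qcpx, zvmz, rfay, lzjm, lhdx, qzgt, seeu}.
Vertex qcpx has 17 neighbors: yjvc, oqoo, grxh, sqva, fgfe, ohip, pany, gssh, cfgw, cths, rqjv, zvmz, bwte, lhdx, seeu, tlvv, llmn.
deg(bwte) = 19; N(bwte) = {yjvc, oqoo, grxh, sqva, fgfe, ohip, pany, gssh, cfgw, fdjy, pgbn, rqjv, qcpx, zvmz, rfay, lzjm, lhdx, qzgt, seeu}.
N(qzgt) = {yjvc, oqoo, grxh, sqva, fgfe, ohip, pany, gssh, cfgw, cths, rqjv, zvmz, bwte, lhdx, seeu, tlvv, llmn}, |N(qzgt)| = 17.
G = K_{7,6,4,4,2}: α = 7 = χ(Ḡ), so ϑ = 7.
≈ 7.000000 (to 6 d.p.).
Lovász sandwich 7 ≤ 7 ≤ 7: collapsed.

7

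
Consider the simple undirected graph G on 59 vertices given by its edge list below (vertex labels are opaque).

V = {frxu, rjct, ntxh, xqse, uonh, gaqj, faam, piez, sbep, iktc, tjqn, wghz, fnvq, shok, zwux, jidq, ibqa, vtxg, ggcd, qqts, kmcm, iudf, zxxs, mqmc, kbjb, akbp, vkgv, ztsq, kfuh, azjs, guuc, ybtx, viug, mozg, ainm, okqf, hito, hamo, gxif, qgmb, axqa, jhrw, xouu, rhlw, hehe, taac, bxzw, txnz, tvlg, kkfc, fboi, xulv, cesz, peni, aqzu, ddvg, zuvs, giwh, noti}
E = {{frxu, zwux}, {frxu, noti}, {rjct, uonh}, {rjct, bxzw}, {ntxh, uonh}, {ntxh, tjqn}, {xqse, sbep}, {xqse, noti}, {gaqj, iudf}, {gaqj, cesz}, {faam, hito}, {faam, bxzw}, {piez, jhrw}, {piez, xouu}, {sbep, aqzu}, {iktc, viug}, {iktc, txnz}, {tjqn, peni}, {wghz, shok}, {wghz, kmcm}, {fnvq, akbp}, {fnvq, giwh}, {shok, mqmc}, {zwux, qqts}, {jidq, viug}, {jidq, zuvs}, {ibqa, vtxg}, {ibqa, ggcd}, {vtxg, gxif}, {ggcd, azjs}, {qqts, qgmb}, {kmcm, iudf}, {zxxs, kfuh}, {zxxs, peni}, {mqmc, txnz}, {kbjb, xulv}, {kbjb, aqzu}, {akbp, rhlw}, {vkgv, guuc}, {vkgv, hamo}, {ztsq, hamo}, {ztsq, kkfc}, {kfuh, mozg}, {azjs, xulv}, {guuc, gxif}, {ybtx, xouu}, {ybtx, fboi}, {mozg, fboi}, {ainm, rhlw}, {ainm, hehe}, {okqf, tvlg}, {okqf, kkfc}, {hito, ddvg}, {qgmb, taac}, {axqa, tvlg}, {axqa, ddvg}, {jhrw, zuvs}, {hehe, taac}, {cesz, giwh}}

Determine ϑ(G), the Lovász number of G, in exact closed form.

deg(shok) = 2; N(shok) = {wghz, mqmc}.
Vertex akbp has 2 neighbors: fnvq, rhlw.
N(kmcm) = {wghz, iudf}, |N(kmcm)| = 2.
Vertex guuc has 2 neighbors: vkgv, gxif.
Regular of degree 2 on 59 vertices: connected 2-regular on 59 ⇒ C_{59}.
A has 30 distinct eigenvalues ≈ [2.0, 1.98867, 1.95481, 1.8988, 1.82127, 1.72311, 1.60542, 1.46955, 1.31702, 1.14957, 0.9691, 0.77765, 0.57738, 0.37058, 0.15957, -0.05324, -0.26545, -0.47465, -0.67848, -0.87461, -1.06084, -1.23505, -1.39526, -1.53967, -1.66663, -1.7747, -1.86267, -1.92954, -1.97454, -1.99717].
With N=59: ϑ(G) = 59·(-(-1)*2*cos(pi/59))/(2−(-2*cos(pi/59))) = 59*cos(pi/59)/(cos(pi/59) + 1).
ϑ(G) ≈ 29.479080.
Lovász sandwich 29 ≤ 59*cos(pi/59)/(cos(pi/59) + 1) ≤ 30: both strict.

59*cos(pi/59)/(cos(pi/59) + 1)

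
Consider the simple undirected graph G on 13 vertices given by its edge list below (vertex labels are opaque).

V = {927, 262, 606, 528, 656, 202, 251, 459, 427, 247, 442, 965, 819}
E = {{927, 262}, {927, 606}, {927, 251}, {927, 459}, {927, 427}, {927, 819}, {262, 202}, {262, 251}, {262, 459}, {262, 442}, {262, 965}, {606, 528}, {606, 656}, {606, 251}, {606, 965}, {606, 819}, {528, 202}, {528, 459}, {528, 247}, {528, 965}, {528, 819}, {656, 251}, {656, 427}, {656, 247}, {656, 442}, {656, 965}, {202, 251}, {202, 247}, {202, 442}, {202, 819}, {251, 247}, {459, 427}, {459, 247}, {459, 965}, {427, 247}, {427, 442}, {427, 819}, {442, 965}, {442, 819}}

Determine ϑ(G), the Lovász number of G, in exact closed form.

sqrt(13)

Vertex 262 has 6 neighbors: 927, 202, 251, 459, 442, 965.
deg(459) = 6; N(459) = {927, 262, 528, 427, 247, 965}.
deg(606) = 6; N(606) = {927, 528, 656, 251, 965, 819}.
N(247) = {528, 656, 202, 251, 459, 427}, |N(247)| = 6.
G on 13 vertices is 6-regular; Paley(13): SR with (k,λ,μ)=(6,2,3).
A has 3 distinct eigenvalues ≈ [6.0, 1.303, -2.303].
ϑ = −N·λ_min/(λ_max−λ_min) = −13·(-sqrt(13)/2 - 1/2)/(6−(-sqrt(13)/2 - 1/2)) = sqrt(13).
= 3.6056… (decimal).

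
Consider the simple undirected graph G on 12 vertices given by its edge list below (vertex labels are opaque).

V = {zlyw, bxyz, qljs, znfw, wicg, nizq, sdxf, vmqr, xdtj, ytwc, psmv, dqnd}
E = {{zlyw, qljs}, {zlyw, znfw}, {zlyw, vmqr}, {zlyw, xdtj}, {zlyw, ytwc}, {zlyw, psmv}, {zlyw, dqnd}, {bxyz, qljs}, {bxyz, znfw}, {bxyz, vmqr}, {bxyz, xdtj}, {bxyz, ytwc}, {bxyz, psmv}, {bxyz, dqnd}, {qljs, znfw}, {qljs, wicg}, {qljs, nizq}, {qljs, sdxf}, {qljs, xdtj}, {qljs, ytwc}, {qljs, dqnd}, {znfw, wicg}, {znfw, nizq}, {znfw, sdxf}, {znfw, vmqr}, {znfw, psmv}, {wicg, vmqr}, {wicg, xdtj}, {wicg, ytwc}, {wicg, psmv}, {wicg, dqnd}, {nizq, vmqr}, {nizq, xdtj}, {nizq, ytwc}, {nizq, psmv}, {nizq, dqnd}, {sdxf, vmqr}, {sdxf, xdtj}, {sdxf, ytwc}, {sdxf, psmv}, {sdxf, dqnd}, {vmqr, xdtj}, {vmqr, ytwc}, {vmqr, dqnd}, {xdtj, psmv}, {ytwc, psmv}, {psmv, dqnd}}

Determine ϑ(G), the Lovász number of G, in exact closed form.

5

deg(sdxf) = 7; N(sdxf) = {qljs, znfw, vmqr, xdtj, ytwc, psmv, dqnd}.
N(psmv) = {zlyw, bxyz, znfw, wicg, nizq, sdxf, xdtj, ytwc, dqnd}, |N(psmv)| = 9.
N(vmqr) = {zlyw, bxyz, znfw, wicg, nizq, sdxf, xdtj, ytwc, dqnd}, |N(vmqr)| = 9.
deg(zlyw) = 7; N(zlyw) = {qljs, znfw, vmqr, xdtj, ytwc, psmv, dqnd}.
K_{5,4,3} (perfect); ϑ(G) = α(G) = max{5,4,3} = 5.
≈ 5.0000 (to 4 d.p.).
5 ≤ 5 ≤ 5: collapsed.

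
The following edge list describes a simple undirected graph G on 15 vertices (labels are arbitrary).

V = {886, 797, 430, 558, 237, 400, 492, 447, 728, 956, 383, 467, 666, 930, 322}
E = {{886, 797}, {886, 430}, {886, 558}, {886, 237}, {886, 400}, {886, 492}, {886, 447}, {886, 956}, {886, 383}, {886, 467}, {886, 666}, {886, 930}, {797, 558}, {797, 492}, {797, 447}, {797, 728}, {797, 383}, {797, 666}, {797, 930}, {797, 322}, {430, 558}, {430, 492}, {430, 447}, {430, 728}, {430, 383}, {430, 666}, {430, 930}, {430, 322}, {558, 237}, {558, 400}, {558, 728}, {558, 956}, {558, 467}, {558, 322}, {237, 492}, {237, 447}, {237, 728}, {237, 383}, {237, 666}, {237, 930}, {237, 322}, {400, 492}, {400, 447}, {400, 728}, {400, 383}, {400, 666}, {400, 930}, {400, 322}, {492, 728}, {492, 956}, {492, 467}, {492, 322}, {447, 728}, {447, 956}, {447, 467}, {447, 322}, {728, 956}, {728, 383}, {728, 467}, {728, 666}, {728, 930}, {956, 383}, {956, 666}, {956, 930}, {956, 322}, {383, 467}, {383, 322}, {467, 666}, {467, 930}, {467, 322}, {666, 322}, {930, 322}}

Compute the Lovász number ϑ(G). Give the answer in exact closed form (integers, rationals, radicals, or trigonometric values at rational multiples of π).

deg(930) = 9; N(930) = {886, 797, 430, 237, 400, 728, 956, 467, 322}.
deg(728) = 12; N(728) = {797, 430, 558, 237, 400, 492, 447, 956, 383, 467, 666, 930}.
deg(797) = 9; N(797) = {886, 558, 492, 447, 728, 383, 666, 930, 322}.
Vertex 467 has 9 neighbors: 886, 558, 492, 447, 728, 383, 666, 930, 322.
K_{6,6,3} (perfect); ϑ(G) = α(G) = max{6,6,3} = 6.
≈ 6.000000000 (to 9 d.p.).
Sandwich: α(G)=6 ≤ ϑ(G)=6 ≤ χ(Ḡ)=6 (collapsed).

6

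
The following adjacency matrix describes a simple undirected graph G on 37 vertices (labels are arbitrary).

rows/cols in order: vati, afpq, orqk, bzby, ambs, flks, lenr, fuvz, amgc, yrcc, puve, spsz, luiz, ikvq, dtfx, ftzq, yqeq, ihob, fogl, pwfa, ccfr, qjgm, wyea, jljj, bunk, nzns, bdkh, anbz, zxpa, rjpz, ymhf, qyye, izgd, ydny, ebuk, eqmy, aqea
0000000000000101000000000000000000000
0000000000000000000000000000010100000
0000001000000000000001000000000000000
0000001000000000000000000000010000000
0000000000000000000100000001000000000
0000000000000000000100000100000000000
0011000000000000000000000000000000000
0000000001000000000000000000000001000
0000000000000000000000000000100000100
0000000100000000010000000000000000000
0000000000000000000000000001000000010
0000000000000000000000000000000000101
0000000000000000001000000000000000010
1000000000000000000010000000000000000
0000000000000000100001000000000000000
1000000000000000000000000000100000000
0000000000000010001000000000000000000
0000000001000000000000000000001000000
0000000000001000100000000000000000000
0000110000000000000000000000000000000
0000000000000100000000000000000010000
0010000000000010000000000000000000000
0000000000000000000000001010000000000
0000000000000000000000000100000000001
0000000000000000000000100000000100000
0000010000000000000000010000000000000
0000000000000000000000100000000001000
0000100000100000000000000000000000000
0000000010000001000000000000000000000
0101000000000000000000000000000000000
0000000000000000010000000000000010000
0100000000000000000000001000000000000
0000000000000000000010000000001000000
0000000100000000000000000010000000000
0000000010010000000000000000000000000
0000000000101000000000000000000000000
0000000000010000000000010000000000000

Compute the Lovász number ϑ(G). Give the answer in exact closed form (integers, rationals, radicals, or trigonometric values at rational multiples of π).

N(bzby) = {lenr, rjpz}, |N(bzby)| = 2.
Vertex wyea has 2 neighbors: bunk, bdkh.
Vertex rjpz has 2 neighbors: afpq, bzby.
deg(anbz) = 2; N(anbz) = {ambs, puve}.
Every vertex has degree 2 (N=37); this is C_{37}, the 37-cycle.
The 19 distinct eigenvalues: [2.0, 1.971232, 1.885755, 1.746028, 1.556072, 1.321349, 1.048615, 0.745713, 0.421359, 0.084882, -0.254036, -0.585646, -0.900407, -1.189266, -1.443912, -1.657019, -1.822457, -1.935466, -1.992795].
Lovász (edge-transitive): ϑ = −37·(-2*cos(pi/37))/((2)−(-2*cos(pi/37))) = 37*cos(pi/37)/(cos(pi/37) + 1).
ϑ(G) ≈ 18.46661664.
Check 18 ≤ 37*cos(pi/37)/(cos(pi/37) + 1) ≤ 19: both strict.

37*cos(pi/37)/(cos(pi/37) + 1)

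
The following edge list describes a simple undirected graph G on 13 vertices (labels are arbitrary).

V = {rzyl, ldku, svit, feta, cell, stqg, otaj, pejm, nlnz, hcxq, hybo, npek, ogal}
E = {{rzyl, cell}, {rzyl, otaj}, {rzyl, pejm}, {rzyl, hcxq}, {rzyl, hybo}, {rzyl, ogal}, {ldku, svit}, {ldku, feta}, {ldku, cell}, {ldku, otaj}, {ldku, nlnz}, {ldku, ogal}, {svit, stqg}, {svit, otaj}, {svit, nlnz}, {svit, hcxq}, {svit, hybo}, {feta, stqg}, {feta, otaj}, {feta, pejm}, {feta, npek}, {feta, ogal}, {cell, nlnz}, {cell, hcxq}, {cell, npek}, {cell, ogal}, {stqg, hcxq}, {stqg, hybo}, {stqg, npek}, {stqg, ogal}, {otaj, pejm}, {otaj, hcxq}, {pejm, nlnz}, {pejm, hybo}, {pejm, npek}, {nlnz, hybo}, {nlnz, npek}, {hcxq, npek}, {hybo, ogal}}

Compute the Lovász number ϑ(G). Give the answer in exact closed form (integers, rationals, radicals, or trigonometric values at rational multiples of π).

sqrt(13)

deg(svit) = 6; N(svit) = {ldku, stqg, otaj, nlnz, hcxq, hybo}.
N(feta) = {ldku, stqg, otaj, pejm, npek, ogal}, |N(feta)| = 6.
N(nlnz) = {ldku, svit, cell, pejm, hybo, npek}, |N(nlnz)| = 6.
deg(npek) = 6; N(npek) = {feta, cell, stqg, pejm, nlnz, hcxq}.
G on 13 vertices is 6-regular; Paley(13): SR with (k,λ,μ)=(6,2,3).
The 3 distinct eigenvalues: [6.0, 1.303, -2.303].
Lovász (edge-transitive): ϑ = −13·(-sqrt(13)/2 - 1/2)/((6)−(-sqrt(13)/2 - 1/2)) = sqrt(13).
ϑ(G) ≈ 3.60555.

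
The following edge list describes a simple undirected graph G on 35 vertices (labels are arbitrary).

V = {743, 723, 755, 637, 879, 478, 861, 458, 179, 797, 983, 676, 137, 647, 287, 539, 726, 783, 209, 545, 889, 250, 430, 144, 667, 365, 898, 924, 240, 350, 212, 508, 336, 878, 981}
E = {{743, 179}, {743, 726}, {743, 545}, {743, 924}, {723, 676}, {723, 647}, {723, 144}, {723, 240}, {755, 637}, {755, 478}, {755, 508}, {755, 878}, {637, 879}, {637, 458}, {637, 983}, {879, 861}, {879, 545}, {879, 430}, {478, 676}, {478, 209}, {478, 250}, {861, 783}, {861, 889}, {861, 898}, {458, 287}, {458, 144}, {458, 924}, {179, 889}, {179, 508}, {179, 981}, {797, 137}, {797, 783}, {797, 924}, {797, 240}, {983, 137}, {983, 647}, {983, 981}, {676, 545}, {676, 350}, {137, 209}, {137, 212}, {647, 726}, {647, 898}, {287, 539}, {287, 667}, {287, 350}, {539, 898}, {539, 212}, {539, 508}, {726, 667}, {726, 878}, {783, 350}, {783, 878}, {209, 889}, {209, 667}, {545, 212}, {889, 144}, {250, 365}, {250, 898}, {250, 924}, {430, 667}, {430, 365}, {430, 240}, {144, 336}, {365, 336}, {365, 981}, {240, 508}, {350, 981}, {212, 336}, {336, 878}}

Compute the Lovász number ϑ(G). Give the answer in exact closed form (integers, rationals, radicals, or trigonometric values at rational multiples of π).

N(723) = {676, 647, 144, 240}, |N(723)| = 4.
Vertex 478 has 4 neighbors: 755, 676, 209, 250.
deg(726) = 4; N(726) = {743, 647, 667, 878}.
deg(878) = 4; N(878) = {755, 726, 783, 336}.
deg(v) = 4 for all v (|V|=35); Kneser K(7,3) on C(7,3)=35 vertices.
A has 4 distinct eigenvalues ≈ [4.0, 2.0, -1.0, -3.0].
Lovász: ϑ = −35(-3)/(4+-1*(-3)) = 15.
ϑ(G) ≈ 15.0000000.

15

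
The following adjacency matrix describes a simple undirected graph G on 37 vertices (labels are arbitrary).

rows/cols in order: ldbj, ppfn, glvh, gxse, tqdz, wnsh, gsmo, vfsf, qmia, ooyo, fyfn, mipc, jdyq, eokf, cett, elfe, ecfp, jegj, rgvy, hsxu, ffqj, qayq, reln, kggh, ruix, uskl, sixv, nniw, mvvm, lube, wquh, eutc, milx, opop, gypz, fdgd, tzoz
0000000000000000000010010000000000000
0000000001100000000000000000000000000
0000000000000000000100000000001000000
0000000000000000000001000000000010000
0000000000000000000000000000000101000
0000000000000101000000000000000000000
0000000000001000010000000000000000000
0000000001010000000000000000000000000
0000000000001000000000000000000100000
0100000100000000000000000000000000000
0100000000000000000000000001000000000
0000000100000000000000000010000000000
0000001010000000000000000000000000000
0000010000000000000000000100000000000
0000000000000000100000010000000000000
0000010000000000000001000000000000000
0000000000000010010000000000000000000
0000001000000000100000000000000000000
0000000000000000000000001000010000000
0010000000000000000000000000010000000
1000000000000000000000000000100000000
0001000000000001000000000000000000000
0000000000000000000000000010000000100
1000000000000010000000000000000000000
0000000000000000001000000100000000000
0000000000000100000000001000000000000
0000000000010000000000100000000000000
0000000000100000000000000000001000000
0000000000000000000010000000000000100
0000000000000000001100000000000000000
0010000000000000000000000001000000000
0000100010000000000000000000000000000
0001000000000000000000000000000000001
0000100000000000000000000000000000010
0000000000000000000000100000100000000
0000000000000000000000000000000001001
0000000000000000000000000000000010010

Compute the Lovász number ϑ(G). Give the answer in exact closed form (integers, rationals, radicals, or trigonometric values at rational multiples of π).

37*cos(pi/37)/(cos(pi/37) + 1)

N(reln) = {sixv, gypz}, |N(reln)| = 2.
N(elfe) = {wnsh, qayq}, |N(elfe)| = 2.
N(eokf) = {wnsh, uskl}, |N(eokf)| = 2.
Vertex hsxu has 2 neighbors: glvh, lube.
G on 37 vertices is 2-regular; a single 37-cycle (edge-transitive).
The 19 distinct eigenvalues: [2.0, 1.971232, 1.885755, 1.746028, 1.556072, 1.321349, 1.048615, 0.745713, 0.421359, 0.084882, -0.254036, -0.585646, -0.900407, -1.189266, -1.443912, -1.657019, -1.822457, -1.935466, -1.992795].
ϑ = −N·λ_min/(λ_max−λ_min) = −37·(-2*cos(pi/37))/(2−(-2*cos(pi/37))) = 37*cos(pi/37)/(cos(pi/37) + 1).
= 18.466616637… (decimal).
Sandwich: α(G)=18 ≤ ϑ(G)=37*cos(pi/37)/(cos(pi/37) + 1) ≤ χ(Ḡ)=19 (both strict).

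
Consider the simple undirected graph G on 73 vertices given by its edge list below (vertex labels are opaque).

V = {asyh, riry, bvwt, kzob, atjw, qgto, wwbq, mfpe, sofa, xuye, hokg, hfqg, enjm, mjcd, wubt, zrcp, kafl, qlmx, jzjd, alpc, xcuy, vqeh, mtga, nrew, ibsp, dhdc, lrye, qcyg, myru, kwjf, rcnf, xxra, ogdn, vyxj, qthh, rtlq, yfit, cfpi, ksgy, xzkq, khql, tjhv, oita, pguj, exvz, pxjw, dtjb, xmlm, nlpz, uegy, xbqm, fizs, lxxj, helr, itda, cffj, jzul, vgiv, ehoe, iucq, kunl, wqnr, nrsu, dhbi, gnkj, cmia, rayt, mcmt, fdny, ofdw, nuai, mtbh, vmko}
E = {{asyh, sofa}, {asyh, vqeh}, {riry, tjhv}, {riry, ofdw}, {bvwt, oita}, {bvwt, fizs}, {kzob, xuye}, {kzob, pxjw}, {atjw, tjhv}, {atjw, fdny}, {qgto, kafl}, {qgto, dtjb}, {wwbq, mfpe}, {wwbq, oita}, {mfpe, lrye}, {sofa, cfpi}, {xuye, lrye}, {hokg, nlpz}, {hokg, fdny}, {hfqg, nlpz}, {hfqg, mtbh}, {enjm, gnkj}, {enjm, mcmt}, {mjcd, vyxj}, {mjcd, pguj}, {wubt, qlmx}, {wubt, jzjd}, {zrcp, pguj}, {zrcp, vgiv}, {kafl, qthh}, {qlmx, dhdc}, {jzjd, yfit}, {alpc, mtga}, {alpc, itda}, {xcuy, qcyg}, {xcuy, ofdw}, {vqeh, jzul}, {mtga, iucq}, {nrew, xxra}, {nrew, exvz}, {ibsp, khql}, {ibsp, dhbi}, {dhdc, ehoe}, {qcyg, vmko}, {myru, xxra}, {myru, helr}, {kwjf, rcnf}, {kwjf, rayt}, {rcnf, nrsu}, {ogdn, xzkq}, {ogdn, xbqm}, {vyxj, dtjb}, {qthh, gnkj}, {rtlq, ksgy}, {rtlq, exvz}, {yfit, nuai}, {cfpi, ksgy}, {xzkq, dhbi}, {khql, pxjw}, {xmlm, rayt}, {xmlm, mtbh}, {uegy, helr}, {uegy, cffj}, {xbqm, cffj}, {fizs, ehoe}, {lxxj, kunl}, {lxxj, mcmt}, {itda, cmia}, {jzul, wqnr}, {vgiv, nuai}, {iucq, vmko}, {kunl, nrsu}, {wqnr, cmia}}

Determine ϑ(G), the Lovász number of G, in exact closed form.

N(jzul) = {vqeh, wqnr}, |N(jzul)| = 2.
Vertex wqnr has 2 neighbors: jzul, cmia.
deg(dtjb) = 2; N(dtjb) = {qgto, vyxj}.
N(tjhv) = {riry, atjw}, |N(tjhv)| = 2.
deg(v) = 2 for all v (|V|=73); connected 2-regular on 73 ⇒ C_{73}.
A has 37 distinct eigenvalues ≈ [2.0, 1.992596, 1.97044, 1.933696, 1.882635, 1.817635, 1.739179, 1.647846, 1.544313, 1.429347, 1.303798, 1.168596, 1.024743, 0.873302, 0.715396, 0.552194, 0.384903, 0.214763, 0.043032, -0.129017, -0.300111, -0.468983, -0.634383, -0.795086, -0.949902, -1.097686, -1.237343, -1.367839, -1.488208, -1.597559, -1.695082, -1.780055, -1.85185, -1.909934, -1.953877, -1.983355, -1.998148].
With N=73: ϑ(G) = 73·(-(-1)*2*cos(pi/73))/(2−(-2*cos(pi/73))) = 73*cos(pi/73)/(cos(pi/73) + 1).
≈ 36.4831 (to 4 d.p.).
α=36, χ(Ḡ)=37; ϑ=73*cos(pi/73)/(cos(pi/73) + 1) lies between (both strict).

73*cos(pi/73)/(cos(pi/73) + 1)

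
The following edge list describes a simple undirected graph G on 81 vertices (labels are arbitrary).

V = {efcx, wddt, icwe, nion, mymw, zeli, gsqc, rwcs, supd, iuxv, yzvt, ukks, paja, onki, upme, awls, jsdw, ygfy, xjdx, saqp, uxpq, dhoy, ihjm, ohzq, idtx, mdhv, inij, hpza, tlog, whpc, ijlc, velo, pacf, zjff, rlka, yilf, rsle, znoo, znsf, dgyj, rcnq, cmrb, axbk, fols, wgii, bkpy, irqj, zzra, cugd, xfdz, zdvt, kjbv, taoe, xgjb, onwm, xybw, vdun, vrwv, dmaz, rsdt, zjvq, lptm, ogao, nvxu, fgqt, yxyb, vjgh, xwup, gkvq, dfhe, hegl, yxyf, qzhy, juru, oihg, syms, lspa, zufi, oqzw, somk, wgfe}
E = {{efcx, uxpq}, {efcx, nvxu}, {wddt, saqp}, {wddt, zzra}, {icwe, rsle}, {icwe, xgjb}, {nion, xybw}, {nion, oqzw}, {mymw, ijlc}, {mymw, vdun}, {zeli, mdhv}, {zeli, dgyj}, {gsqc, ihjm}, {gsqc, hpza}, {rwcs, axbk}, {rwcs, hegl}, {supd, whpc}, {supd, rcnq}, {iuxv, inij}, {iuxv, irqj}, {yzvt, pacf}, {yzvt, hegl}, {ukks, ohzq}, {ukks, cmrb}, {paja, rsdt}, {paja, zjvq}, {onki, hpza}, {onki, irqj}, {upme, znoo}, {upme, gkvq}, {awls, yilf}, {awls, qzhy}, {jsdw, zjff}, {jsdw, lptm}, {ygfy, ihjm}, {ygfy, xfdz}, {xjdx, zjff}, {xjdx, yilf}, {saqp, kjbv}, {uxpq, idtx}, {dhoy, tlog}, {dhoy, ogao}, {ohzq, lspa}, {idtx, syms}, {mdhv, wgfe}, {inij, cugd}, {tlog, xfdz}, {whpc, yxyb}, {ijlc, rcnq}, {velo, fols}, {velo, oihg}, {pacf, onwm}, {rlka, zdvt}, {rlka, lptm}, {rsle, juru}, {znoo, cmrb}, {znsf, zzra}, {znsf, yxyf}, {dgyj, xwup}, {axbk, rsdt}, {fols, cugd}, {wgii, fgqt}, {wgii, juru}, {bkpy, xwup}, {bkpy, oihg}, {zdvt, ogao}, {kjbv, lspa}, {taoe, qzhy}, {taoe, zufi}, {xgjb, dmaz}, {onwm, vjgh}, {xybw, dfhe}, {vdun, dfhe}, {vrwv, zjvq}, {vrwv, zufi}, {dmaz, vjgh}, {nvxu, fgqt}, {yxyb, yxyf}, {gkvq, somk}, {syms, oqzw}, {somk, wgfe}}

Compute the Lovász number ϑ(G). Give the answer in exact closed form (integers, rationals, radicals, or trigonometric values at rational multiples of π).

81*cos(pi/81)/(cos(pi/81) + 1)

N(irqj) = {iuxv, onki}, |N(irqj)| = 2.
Vertex wgii has 2 neighbors: fgqt, juru.
Vertex juru has 2 neighbors: rsle, wgii.
Vertex gkvq has 2 neighbors: upme, somk.
81-vertex 2-regular graph: a single 81-cycle (edge-transitive).
A has 41 distinct eigenvalues ≈ [2.0, 1.993986, 1.97598, 1.94609, 1.904496, 1.851448, 1.787265, 1.712334, 1.627104, 1.532089, 1.427859, 1.315043, 1.194317, 1.066409, 0.932087, 0.79216, 0.647468, 0.498882, 0.347296, 0.193622, 0.038783, -0.11629, -0.270663, -0.423408, -0.573606, -0.720355, -0.862772, -1.0, -1.131214, -1.255624, -1.372483, -1.481088, -1.580785, -1.670976, -1.751116, -1.820726, -1.879385, -1.926742, -1.962511, -1.986477, -1.998496].
With N=81: ϑ(G) = 81·(-(-1)*2*cos(pi/81))/(2−(-2*cos(pi/81))) = 81*cos(pi/81)/(cos(pi/81) + 1).
= 40.4848… (decimal).
Sandwich: α(G)=40 ≤ ϑ(G)=81*cos(pi/81)/(cos(pi/81) + 1) ≤ χ(Ḡ)=41 (both strict).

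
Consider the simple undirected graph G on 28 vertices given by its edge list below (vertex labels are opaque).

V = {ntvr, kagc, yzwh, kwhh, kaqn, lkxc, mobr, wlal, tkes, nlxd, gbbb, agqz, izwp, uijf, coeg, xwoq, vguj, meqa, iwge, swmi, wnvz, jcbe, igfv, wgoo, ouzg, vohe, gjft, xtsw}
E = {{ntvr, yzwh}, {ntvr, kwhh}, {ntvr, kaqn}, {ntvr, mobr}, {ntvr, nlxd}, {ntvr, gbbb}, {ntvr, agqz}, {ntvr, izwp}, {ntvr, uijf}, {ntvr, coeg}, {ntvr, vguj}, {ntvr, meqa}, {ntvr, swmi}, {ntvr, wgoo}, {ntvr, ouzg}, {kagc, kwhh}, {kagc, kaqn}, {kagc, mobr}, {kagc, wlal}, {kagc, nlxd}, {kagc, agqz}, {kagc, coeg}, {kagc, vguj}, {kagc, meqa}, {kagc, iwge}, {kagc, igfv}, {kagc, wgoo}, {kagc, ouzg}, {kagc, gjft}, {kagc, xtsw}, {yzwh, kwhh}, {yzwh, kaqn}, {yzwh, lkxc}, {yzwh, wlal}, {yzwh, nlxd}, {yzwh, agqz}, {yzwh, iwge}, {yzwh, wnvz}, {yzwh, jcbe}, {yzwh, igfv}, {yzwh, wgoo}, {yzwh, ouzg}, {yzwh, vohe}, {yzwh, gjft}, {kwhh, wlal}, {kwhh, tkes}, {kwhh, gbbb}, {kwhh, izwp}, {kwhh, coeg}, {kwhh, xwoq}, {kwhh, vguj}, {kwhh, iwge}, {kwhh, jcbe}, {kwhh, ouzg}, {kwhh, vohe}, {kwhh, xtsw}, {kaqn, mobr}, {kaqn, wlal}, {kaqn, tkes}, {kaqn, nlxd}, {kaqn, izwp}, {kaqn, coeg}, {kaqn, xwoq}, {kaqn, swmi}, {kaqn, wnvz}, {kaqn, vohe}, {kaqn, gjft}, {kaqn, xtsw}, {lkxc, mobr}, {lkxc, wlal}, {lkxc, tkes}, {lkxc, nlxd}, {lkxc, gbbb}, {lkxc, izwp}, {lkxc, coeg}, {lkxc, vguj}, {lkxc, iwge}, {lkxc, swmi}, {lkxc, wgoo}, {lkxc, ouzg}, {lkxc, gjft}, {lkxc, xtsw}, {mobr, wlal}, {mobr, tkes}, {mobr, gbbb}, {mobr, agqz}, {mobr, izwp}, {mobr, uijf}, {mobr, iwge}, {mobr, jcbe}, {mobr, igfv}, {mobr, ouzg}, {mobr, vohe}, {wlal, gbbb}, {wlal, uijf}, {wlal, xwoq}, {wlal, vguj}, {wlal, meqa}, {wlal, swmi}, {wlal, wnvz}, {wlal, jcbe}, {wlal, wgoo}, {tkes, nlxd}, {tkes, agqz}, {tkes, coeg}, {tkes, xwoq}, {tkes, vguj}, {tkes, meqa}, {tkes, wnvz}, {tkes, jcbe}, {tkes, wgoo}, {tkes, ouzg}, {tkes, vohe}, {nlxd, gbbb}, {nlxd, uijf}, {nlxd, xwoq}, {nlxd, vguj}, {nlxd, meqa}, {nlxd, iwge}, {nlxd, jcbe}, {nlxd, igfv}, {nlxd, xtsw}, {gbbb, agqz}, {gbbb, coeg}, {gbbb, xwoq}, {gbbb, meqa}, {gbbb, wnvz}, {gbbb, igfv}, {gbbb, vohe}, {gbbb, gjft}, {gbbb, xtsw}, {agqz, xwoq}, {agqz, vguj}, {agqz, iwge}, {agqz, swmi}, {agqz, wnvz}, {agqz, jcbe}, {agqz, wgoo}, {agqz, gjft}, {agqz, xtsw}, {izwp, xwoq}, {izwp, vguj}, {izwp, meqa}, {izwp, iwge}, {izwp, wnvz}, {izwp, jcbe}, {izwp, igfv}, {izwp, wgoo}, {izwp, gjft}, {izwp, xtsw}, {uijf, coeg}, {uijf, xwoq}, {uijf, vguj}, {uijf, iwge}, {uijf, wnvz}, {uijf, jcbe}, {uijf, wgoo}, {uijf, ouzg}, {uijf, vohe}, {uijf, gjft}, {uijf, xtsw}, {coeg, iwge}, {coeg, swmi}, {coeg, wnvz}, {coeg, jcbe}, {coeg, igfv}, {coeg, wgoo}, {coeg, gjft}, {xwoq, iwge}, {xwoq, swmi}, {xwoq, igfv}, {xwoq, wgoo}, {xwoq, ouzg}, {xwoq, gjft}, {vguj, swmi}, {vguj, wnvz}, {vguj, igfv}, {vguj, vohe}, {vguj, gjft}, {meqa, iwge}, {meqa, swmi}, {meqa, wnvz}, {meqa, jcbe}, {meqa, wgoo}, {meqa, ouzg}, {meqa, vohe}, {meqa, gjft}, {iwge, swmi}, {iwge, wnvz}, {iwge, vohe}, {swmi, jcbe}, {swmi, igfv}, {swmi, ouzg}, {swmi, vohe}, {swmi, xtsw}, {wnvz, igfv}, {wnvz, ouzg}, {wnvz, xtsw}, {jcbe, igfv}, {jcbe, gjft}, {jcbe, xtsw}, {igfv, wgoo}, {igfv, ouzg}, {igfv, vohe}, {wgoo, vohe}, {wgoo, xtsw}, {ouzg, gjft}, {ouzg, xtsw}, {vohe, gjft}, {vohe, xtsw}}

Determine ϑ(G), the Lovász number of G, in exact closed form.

7

deg(ntvr) = 15; N(ntvr) = {yzwh, kwhh, kaqn, mobr, nlxd, gbbb, agqz, izwp, uijf, coeg, vguj, meqa, swmi, wgoo, ouzg}.
Vertex mobr has 15 neighbors: ntvr, kagc, kaqn, lkxc, wlal, tkes, gbbb, agqz, izwp, uijf, iwge, jcbe, igfv, ouzg, vohe.
Vertex tkes has 15 neighbors: kwhh, kaqn, lkxc, mobr, nlxd, agqz, coeg, xwoq, vguj, meqa, wnvz, jcbe, wgoo, ouzg, vohe.
Vertex yzwh has 15 neighbors: ntvr, kwhh, kaqn, lkxc, wlal, nlxd, agqz, iwge, wnvz, jcbe, igfv, wgoo, ouzg, vohe, gjft.
G on 28 vertices is 15-regular; this is K(8,2), the Kneser graph.
Distinct eigenvalues (to 3 d.p.): [15.0, 1.0, -5.0].
λ_max=15, λ_min=-5; ϑ = −28·λ_min/(λ_max−λ_min) = 7.
ϑ(G) ≈ 7.000000000.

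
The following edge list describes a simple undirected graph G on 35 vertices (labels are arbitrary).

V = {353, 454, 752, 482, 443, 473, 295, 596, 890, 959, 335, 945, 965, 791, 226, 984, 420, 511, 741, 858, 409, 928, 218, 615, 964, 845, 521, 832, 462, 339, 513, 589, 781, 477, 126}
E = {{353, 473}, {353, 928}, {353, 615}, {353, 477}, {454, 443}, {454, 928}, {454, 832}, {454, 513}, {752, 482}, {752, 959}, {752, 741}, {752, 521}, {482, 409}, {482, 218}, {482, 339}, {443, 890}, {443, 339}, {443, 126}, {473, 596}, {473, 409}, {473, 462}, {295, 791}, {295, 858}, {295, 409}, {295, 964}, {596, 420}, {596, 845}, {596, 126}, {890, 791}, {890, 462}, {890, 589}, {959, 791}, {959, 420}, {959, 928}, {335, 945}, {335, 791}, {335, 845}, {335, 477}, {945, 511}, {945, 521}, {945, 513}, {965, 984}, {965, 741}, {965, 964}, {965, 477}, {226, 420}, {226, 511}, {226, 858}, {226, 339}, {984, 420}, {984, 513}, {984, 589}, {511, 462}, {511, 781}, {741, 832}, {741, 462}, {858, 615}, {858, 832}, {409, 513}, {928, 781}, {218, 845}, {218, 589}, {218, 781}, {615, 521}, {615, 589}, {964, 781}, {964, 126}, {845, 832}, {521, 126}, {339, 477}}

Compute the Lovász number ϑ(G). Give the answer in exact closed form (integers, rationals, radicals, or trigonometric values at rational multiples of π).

N(858) = {295, 226, 615, 832}, |N(858)| = 4.
deg(521) = 4; N(521) = {752, 945, 615, 126}.
N(409) = {482, 473, 295, 513}, |N(409)| = 4.
N(454) = {443, 928, 832, 513}, |N(454)| = 4.
G on 35 vertices is 4-regular; this is K(7,3), the Kneser graph.
The 4 distinct eigenvalues: [4.0, 2.0, -1.0, -3.0].
Lovász (edge-transitive): ϑ = −35·(-3)/((4)−(-3)) = 15.
Numerically 15.000000000.

15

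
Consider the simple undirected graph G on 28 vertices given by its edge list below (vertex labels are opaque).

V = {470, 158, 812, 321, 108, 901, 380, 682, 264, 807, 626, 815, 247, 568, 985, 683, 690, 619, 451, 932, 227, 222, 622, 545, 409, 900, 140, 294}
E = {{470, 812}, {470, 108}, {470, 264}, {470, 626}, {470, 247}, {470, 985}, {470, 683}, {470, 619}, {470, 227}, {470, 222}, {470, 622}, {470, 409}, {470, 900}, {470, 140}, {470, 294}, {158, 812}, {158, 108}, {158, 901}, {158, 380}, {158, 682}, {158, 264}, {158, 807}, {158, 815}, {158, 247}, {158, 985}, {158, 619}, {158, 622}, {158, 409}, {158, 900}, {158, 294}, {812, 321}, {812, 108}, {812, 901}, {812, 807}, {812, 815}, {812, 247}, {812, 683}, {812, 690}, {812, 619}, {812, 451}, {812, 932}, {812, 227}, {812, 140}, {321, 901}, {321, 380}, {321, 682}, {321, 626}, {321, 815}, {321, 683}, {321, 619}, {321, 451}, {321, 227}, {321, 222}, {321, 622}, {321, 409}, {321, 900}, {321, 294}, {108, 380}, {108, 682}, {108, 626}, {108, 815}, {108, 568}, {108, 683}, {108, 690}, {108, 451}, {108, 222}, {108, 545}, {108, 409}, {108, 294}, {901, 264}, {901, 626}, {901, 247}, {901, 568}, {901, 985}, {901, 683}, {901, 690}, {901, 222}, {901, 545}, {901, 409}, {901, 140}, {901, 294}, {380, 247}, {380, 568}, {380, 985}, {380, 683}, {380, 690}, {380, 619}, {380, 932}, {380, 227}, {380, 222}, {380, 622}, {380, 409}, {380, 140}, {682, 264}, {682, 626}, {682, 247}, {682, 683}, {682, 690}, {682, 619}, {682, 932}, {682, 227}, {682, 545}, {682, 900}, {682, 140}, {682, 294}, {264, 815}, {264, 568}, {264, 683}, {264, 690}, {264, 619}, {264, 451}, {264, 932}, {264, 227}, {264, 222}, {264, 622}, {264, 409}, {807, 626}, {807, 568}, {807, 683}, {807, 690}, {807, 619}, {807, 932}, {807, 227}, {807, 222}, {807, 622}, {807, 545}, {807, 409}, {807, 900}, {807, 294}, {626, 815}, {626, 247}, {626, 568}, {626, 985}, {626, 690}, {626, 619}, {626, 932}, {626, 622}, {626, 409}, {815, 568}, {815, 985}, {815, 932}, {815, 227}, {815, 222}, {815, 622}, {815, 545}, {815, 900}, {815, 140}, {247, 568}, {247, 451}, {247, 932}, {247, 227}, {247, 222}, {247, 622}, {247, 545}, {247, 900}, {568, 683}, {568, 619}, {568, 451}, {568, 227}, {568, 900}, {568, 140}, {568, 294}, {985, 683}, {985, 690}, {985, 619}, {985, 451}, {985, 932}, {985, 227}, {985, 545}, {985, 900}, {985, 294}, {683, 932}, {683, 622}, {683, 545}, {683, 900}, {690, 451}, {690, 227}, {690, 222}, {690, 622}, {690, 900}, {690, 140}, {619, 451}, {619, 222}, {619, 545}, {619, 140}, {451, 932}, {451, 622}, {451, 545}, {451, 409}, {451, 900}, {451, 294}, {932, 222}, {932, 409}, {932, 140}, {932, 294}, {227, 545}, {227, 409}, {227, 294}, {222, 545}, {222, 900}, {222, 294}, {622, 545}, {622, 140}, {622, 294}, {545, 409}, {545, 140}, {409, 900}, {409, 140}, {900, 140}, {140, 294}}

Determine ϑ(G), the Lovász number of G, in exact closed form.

N(140) = {470, 812, 901, 380, 682, 815, 568, 690, 619, 932, 622, 545, 409, 900, 294}, |N(140)| = 15.
Vertex 815 has 15 neighbors: 158, 812, 321, 108, 264, 626, 568, 985, 932, 227, 222, 622, 545, 900, 140.
deg(932) = 15; N(932) = {812, 380, 682, 264, 807, 626, 815, 247, 985, 683, 451, 222, 409, 140, 294}.
Vertex 807 has 15 neighbors: 158, 812, 626, 568, 683, 690, 619, 932, 227, 222, 622, 545, 409, 900, 294.
G on 28 vertices is 15-regular; this is K(8,2), the Kneser graph.
The 3 distinct eigenvalues: [15.0, 1.0, -5.0].
Lovász (edge-transitive): ϑ = −28·(-5)/((15)−(-5)) = 7.
ϑ(G) ≈ 7.00000.

7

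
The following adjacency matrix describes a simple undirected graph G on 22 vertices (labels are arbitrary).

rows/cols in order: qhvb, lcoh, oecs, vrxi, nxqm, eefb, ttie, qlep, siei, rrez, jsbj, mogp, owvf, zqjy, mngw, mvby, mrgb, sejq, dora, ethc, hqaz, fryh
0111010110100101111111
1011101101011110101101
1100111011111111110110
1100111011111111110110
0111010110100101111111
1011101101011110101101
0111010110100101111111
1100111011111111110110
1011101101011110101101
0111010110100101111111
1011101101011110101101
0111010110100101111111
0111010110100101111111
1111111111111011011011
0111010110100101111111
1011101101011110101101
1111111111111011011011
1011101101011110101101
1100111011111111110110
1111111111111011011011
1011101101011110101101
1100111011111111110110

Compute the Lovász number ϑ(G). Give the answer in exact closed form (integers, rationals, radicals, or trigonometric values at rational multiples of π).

N(eefb) = {qhvb, oecs, vrxi, nxqm, ttie, qlep, rrez, mogp, owvf, zqjy, mngw, mrgb, dora, ethc, fryh}, |N(eefb)| = 15.
N(lcoh) = {qhvb, oecs, vrxi, nxqm, ttie, qlep, rrez, mogp, owvf, zqjy, mngw, mrgb, dora, ethc, fryh}, |N(lcoh)| = 15.
N(dora) = {qhvb, lcoh, nxqm, eefb, ttie, siei, rrez, jsbj, mogp, owvf, zqjy, mngw, mvby, mrgb, sejq, ethc, hqaz}, |N(dora)| = 17.
deg(mngw) = 15; N(mngw) = {lcoh, oecs, vrxi, eefb, qlep, siei, jsbj, zqjy, mvby, mrgb, sejq, dora, ethc, hqaz, fryh}.
K_{7,7,5,3} (perfect); ϑ(G) = α(G) = max{7,7,5,3} = 7.
Numerically 7.00000000.
Lovász sandwich 7 ≤ 7 ≤ 7: collapsed.

7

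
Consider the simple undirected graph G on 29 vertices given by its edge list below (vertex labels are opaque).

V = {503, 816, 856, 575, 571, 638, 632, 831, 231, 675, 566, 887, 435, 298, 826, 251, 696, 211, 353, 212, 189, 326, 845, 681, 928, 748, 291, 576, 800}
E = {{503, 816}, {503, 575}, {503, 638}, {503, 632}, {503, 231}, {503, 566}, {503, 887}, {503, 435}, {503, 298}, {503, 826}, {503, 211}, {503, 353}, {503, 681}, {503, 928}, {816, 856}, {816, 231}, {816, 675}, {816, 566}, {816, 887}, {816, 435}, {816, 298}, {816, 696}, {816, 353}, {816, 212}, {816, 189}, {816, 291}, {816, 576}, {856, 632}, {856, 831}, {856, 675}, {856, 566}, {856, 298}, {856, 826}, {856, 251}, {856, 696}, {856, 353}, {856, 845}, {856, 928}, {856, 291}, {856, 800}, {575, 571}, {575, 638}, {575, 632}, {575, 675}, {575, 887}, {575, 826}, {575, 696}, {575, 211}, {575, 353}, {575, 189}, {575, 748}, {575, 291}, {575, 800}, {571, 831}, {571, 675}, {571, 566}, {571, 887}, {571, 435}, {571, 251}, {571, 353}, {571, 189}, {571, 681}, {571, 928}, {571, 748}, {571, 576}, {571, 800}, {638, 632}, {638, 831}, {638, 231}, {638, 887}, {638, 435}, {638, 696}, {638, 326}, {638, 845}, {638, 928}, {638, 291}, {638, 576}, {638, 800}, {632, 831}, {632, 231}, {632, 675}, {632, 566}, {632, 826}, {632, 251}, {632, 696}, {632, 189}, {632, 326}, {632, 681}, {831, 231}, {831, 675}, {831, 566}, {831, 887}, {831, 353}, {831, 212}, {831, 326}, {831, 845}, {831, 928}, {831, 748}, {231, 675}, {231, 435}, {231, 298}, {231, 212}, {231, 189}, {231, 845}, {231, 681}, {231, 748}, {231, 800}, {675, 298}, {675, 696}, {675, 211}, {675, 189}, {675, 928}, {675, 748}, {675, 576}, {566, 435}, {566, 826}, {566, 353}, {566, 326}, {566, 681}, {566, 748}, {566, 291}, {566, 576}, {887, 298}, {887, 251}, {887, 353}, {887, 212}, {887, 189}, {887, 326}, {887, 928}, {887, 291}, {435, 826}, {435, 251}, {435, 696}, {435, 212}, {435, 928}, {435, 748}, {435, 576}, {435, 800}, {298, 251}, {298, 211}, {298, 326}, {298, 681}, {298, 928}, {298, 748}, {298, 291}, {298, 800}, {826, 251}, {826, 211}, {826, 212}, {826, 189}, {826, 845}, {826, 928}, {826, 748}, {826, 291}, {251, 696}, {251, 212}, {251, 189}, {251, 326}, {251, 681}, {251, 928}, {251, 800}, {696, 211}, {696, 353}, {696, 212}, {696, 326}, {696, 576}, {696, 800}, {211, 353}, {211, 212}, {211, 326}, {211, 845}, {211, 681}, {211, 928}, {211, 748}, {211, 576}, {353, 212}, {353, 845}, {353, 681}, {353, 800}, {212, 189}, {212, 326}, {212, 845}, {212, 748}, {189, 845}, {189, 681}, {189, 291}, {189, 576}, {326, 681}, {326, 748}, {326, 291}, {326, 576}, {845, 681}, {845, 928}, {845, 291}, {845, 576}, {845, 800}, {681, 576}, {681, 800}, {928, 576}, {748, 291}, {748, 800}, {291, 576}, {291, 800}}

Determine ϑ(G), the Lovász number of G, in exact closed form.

N(831) = {856, 571, 638, 632, 231, 675, 566, 887, 353, 212, 326, 845, 928, 748}, |N(831)| = 14.
Vertex 748 has 14 neighbors: 575, 571, 831, 231, 675, 566, 435, 298, 826, 211, 212, 326, 291, 800.
deg(435) = 14; N(435) = {503, 816, 571, 638, 231, 566, 826, 251, 696, 212, 928, 748, 576, 800}.
Vertex 326 has 14 neighbors: 638, 632, 831, 566, 887, 298, 251, 696, 211, 212, 681, 748, 291, 576.
14-regular, N=29; Paley(29): SR with (k,λ,μ)=(14,6,7).
Distinct eigenvalues (to 6 d.p.): [14.0, 2.192582, -3.192582].
With N=29: ϑ(G) = 29·(-(-sqrt(29)/2 - 1/2))/(14−(-sqrt(29)/2 - 1/2)) = sqrt(29).
= 5.3852… (decimal).

sqrt(29)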